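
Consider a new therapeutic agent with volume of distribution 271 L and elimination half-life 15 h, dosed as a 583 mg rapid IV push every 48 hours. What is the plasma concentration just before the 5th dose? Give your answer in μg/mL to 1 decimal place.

0.3 μg/mL

f = (1/2)^(τ/t½) = (1/2)^(48/15) ≈ 0.1088.
C₀ = D/Vd = 583/271 ≈ 2.151 μg/mL.
Before the 5th dose, 4 doses have been given. Superposition: Cmin = C₀·(f + f² + … + f^4).
≈ 2.151 × (0.1088 + 0.0118 + 0.0013 + 0.0001) ≈ 2.151 × 0.1220 ≈ 0.262 μg/mL.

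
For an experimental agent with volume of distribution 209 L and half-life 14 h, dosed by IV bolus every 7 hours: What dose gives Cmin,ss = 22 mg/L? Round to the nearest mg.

τ/t½ = 7/14 ≈ 0.5, so f = (1/2)^(7/14) ≈ 0.707107.
Cmin,ss = (D/Vd)·f/(1−f), so D = Cmin,ss·Vd·(1−f)/f.
D = 22 × 209 × (1−f)/f ≈ 22 × 209 × 0.41421 ≈ 1904.54 mg.

1905 mg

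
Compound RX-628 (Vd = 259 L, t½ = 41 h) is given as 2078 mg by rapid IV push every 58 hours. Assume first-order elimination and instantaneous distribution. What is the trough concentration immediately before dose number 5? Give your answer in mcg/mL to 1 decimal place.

f = (1/2)^(τ/t½) = (1/2)^(58/41) ≈ 0.3751.
C₀ = D/Vd = 2078/259 ≈ 8.023 mcg/mL.
Before the 5th dose, 4 doses have been given. Superposition: Cmin = C₀·(f + f² + … + f^4).
≈ 8.023 × (0.3751 + 0.1407 + 0.0528 + 0.0198) ≈ 8.023 × 0.5884 ≈ 4.721 mcg/mL.

4.7 mcg/mL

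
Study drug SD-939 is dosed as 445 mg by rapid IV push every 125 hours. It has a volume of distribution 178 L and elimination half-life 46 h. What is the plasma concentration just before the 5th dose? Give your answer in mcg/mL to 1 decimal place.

f = (1/2)^(τ/t½) = (1/2)^(125/46) ≈ 0.1520.
C₀ = D/Vd = 445/178 ≈ 2.500 mcg/mL.
Before the 5th dose, 4 doses have been given. Superposition: Cmin = C₀·(f + f² + … + f^4).
≈ 2.500 × (0.1520 + 0.0231 + 0.0035 + 0.0005) ≈ 2.500 × 0.1791 ≈ 0.448 mcg/mL.

0.4 mcg/mL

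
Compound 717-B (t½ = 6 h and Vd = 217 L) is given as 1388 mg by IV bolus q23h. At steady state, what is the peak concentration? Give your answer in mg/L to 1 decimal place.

k = ln2/t½ = ln2/6 ≈ 0.115525 h⁻¹; fraction remaining f = e^(−kτ) = e^(−0.115525×23) ≈ 0.0702.
At steady state, accumulation factor R = 1/(1 − e^(−kτ)) ≈ 1.0755.
Each bolus raises the concentration by D/Vd = 1388/217 ≈ 6.396 mg/L.
Cmax,ss = C₀/(1 − f) ≈ 6.396/0.9298 ≈ 6.879 mg/L.

6.9 mg/L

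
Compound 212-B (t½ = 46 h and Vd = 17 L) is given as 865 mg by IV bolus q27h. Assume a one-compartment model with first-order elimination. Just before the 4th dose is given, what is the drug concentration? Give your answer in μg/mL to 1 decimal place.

f = (1/2)^(τ/t½) = (1/2)^(27/46) ≈ 0.6657.
C₀ = D/Vd = 865/17 ≈ 50.882 μg/mL.
Before the 4th dose, 3 doses have been given. Superposition: Cmin = C₀·(f + f² + … + f^3).
≈ 50.882 × (0.6657 + 0.4432 + 0.2950) ≈ 50.882 × 1.4039 ≈ 71.433 μg/mL.

71.4 μg/mL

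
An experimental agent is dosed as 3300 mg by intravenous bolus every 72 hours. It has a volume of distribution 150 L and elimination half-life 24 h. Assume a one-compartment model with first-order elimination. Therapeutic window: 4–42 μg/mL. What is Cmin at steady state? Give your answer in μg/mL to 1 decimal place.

3.1 μg/mL

τ = 72 h = 3 half-lives, so f = (1/2)^3 = 0.125.
Accumulation ratio R = 1/(1 − f) = 1/0.875 = 8/7.
Single-dose peak C₀ = D/Vd = 3300/150 = 22 μg/mL.
Steady-state peak Cmax,ss = C₀·R = 22 × 8/7 ≈ 25.143 μg/mL.
Steady-state trough Cmin,ss = Cmax,ss·f ≈ 25.143 × 0.125 ≈ 3.143 μg/mL.
Trough 3.1 μg/mL vs MEC 4 μg/mL: subtherapeutic.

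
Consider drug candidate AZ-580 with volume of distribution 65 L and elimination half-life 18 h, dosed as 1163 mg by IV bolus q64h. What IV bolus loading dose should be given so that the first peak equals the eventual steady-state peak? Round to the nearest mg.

1271 mg

f = (1/2)^(64/18) ≈ 0.085049; accumulation ratio R = 1/(1−f) ≈ 1.09295.
Loading dose to hit Cmax,ss on first dose: D_load = D_maint·R ≈ 1163 × 1.09295 ≈ 1271.10 mg.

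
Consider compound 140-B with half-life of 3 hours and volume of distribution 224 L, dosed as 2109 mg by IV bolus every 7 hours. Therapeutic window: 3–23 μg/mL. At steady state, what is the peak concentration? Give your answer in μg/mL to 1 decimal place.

11.7 μg/mL

τ/t½ = 7/3 ≈ 2.3333, so fraction remaining f = (1/2)^(7/3) ≈ 0.1984.
At steady state, accumulation factor R = 1/(1 − e^(−kτ)) ≈ 1.2475.
Each bolus raises the concentration by D/Vd = 2109/224 ≈ 9.415 μg/mL.
Steady-state peak Cmax,ss = C₀·R ≈ 9.415 × 1.2475 ≈ 11.745 μg/mL.
Peak 11.7 μg/mL vs MTC 23 μg/mL: below toxic threshold.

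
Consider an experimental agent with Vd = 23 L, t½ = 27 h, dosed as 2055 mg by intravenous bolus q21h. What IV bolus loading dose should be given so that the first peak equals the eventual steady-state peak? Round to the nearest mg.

4931 mg

f = (1/2)^(21/27) ≈ 0.583265; accumulation ratio R = 1/(1−f) ≈ 2.39961.
Loading dose to hit Cmax,ss on first dose: D_load = D_maint·R ≈ 2055 × 2.39961 ≈ 4931.20 mg.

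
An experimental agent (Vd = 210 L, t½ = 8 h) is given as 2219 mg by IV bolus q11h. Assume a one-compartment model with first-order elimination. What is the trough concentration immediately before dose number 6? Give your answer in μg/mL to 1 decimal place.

6.6 μg/mL

f = (1/2)^(τ/t½) = (1/2)^(11/8) ≈ 0.3856.
C₀ = D/Vd = 2219/210 ≈ 10.567 μg/mL.
Before the 6th dose, 5 doses have been given. Superposition: Cmin = C₀·(f + f² + … + f^5).
≈ 10.567 × (0.3856 + 0.1487 + 0.0573 + 0.0221 + 0.0085) ≈ 10.567 × 0.6222 ≈ 6.575 μg/mL.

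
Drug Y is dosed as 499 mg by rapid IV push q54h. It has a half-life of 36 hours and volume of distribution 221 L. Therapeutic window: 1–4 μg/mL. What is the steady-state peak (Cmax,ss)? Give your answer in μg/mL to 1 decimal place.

3.5 μg/mL

Over one 54-h interval, 54/36 ≈ 1.5 half-lives elapse, leaving f ≈ 0.3536 of each dose.
At steady state, accumulation factor R = 1/(1 − e^(−kτ)) ≈ 1.5470.
Each bolus raises the concentration by D/Vd = 499/221 ≈ 2.258 μg/mL.
Steady-state peak Cmax,ss = C₀·R ≈ 2.258 × 1.5470 ≈ 3.493 μg/mL.
Peak 3.5 μg/mL vs MTC 4 μg/mL: below toxic threshold.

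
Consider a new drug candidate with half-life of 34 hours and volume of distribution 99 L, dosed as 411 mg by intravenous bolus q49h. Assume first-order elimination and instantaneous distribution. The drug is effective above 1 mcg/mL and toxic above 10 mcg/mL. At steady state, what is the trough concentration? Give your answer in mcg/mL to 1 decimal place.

k = ln2/t½ = ln2/34 ≈ 0.020387 h⁻¹; fraction remaining f = e^(−kτ) = e^(−0.020387×49) ≈ 0.3683.
Each bolus raises the concentration by D/Vd = 411/99 ≈ 4.152 mcg/mL.
Steady-state trough Cmin,ss = C₀·f/(1−f) ≈ 4.152 × 0.3683/0.6317 ≈ 2.421 mcg/mL.
Trough 2.4 mcg/mL vs MEC 1 mcg/mL: adequate.

2.4 mcg/mL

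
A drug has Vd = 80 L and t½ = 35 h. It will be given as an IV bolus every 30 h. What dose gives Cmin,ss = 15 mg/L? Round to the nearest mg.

974 mg

τ/t½ = 30/35 ≈ 0.85714, so f = (1/2)^(30/35) ≈ 0.552045.
Cmin,ss = (D/Vd)·f/(1−f), so D = Cmin,ss·Vd·(1−f)/f.
D = 15 × 80 × (1−f)/f ≈ 15 × 80 × 0.81145 ≈ 973.74 mg.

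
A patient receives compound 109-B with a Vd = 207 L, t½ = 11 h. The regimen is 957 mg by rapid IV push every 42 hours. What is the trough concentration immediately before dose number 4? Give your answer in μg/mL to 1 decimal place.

0.4 μg/mL

f = (1/2)^(τ/t½) = (1/2)^(42/11) ≈ 0.0709.
C₀ = D/Vd = 957/207 ≈ 4.623 μg/mL.
Before the 4th dose, 3 doses have been given. Superposition: Cmin = C₀·(f + f² + … + f^3).
≈ 4.623 × (0.0709 + 0.0050 + 0.0004) ≈ 4.623 × 0.0763 ≈ 0.353 μg/mL.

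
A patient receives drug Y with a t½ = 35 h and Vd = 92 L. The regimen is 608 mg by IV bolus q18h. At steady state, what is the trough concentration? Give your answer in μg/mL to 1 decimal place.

τ/t½ = 18/35 ≈ 0.51429, so fraction remaining f = (1/2)^(18/35) ≈ 0.7001.
At steady state, accumulation factor R = 1/(1 − e^(−kτ)) ≈ 3.3344.
Single-dose peak C₀ = D/Vd = 608/92 ≈ 6.609 μg/mL.
Cmax,ss = C₀/(1 − f) ≈ 6.609/0.2999 ≈ 22.037 μg/mL.
Steady-state trough Cmin,ss = Cmax,ss·f ≈ 22.037 × 0.7001 ≈ 15.428 μg/mL.

15.4 μg/mL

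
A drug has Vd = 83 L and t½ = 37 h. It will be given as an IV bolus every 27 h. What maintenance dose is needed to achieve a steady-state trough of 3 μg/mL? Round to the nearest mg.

τ/t½ = 27/37 ≈ 0.72973, so f = (1/2)^(27/37) ≈ 0.603017.
Cmin,ss = (D/Vd)·f/(1−f), so D = Cmin,ss·Vd·(1−f)/f.
D = 3 × 83 × (1−f)/f ≈ 3 × 83 × 0.65833 ≈ 163.92 mg.

164 mg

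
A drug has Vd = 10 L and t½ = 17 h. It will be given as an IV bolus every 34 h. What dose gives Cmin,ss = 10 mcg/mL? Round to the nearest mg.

τ/t½ = 34/17 ≈ 2, so f = (1/2)^(34/17) ≈ 0.250000.
Cmin,ss = (D/Vd)·f/(1−f), so D = Cmin,ss·Vd·(1−f)/f.
D = 10 × 10 × (1−f)/f ≈ 10 × 10 × 3.00000 ≈ 300.00 mg.

300 mg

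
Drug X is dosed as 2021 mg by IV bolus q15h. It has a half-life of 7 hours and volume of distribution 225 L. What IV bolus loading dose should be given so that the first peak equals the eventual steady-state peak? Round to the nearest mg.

f = (1/2)^(15/7) ≈ 0.226431; accumulation ratio R = 1/(1−f) ≈ 1.29271.
Loading dose to hit Cmax,ss on first dose: D_load = D_maint·R ≈ 2021 × 1.29271 ≈ 2612.57 mg.

2613 mg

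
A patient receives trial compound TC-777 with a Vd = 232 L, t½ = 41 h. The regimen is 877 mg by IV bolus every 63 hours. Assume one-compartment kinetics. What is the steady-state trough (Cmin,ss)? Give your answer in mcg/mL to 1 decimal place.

2.0 mcg/mL

Over one 63-h interval, 63/41 ≈ 1.5366 half-lives elapse, leaving f ≈ 0.3447 of each dose.
Accumulation ratio R = 1/(1 − f) ≈ 1/0.6553 ≈ 1.5260.
Each bolus raises the concentration by D/Vd = 877/232 ≈ 3.780 mcg/mL.
Steady-state peak Cmax,ss = C₀·R ≈ 3.780 × 1.5260 ≈ 5.768 mcg/mL.
Steady-state trough Cmin,ss = Cmax,ss·f ≈ 5.768 × 0.3447 ≈ 1.988 mcg/mL.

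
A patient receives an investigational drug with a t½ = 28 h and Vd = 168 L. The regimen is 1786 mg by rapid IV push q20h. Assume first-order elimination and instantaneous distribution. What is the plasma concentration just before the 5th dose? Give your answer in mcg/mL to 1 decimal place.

14.3 mcg/mL

f = (1/2)^(τ/t½) = (1/2)^(20/28) ≈ 0.6095.
C₀ = D/Vd = 1786/168 ≈ 10.631 mcg/mL.
Before the 5th dose, 4 doses have been given. Superposition: Cmin = C₀·(f + f² + … + f^4).
≈ 10.631 × (0.6095 + 0.3715 + 0.2264 + 0.1380) ≈ 10.631 × 1.3454 ≈ 14.303 mcg/mL.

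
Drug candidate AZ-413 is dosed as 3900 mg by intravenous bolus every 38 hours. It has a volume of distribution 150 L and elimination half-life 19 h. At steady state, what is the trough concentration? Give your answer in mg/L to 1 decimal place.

8.7 mg/L

τ = 38 h = 2 half-lives, so f = (1/2)^2 = 0.25.
At steady state, R = 1/(1 − 0.25) = 4/3.
Single-dose peak C₀ = D/Vd = 3900/150 = 26 mg/L.
Steady-state peak Cmax,ss = C₀·R = 26 × 4/3 ≈ 34.667 mg/L.
Steady-state trough Cmin,ss = Cmax,ss·f ≈ 34.667 × 0.25 ≈ 8.667 mg/L.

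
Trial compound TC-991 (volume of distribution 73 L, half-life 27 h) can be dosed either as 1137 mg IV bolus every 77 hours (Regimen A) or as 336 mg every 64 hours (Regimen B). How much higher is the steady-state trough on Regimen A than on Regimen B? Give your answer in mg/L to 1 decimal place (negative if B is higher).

Regimen A: f = (1/2)^(77/27) ≈ 0.1385; Cmin,ss = (1137/73)·f/(1−f) ≈ 2.504 mg/L.
Regimen B: f = (1/2)^(64/27) ≈ 0.1934; Cmin,ss = (336/73)·f/(1−f) ≈ 1.104 mg/L.
Difference ≈ 2.504 − 1.104 ≈ 1.400 mg/L.

1.4 mg/L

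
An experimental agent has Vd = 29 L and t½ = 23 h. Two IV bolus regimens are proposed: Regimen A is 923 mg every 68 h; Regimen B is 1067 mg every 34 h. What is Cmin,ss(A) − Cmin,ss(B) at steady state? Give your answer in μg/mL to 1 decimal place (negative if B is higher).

-15.9 μg/mL

Regimen A: f = (1/2)^(68/23) ≈ 0.1288; Cmin,ss = (923/29)·f/(1−f) ≈ 4.705 μg/mL.
Regimen B: f = (1/2)^(34/23) ≈ 0.3589; Cmin,ss = (1067/29)·f/(1−f) ≈ 20.597 μg/mL.
Difference ≈ 4.705 − 20.597 ≈ -15.892 μg/mL.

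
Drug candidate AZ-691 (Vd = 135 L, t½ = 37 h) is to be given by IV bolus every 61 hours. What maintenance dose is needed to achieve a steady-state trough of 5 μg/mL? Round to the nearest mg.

τ/t½ = 61/37 ≈ 1.6486, so f = (1/2)^(61/37) ≈ 0.318939.
Cmin,ss = (D/Vd)·f/(1−f), so D = Cmin,ss·Vd·(1−f)/f.
D = 5 × 135 × (1−f)/f ≈ 5 × 135 × 2.13540 ≈ 1441.40 mg.

1441 mg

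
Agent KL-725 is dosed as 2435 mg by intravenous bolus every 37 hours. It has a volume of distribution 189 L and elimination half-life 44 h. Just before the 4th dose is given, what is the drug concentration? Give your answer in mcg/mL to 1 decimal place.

f = (1/2)^(τ/t½) = (1/2)^(37/44) ≈ 0.5583.
C₀ = D/Vd = 2435/189 ≈ 12.884 mcg/mL.
Before the 4th dose, 3 doses have been given. Superposition: Cmin = C₀·(f + f² + … + f^3).
≈ 12.884 × (0.5583 + 0.3117 + 0.1740) ≈ 12.884 × 1.0440 ≈ 13.451 mcg/mL.

13.5 mcg/mL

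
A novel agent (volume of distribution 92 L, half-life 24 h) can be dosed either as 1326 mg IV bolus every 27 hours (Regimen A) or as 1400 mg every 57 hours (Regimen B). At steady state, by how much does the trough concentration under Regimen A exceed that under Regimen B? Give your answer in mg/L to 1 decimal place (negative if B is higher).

8.6 mg/L

Regimen A: f = (1/2)^(27/24) ≈ 0.4585; Cmin,ss = (1326/92)·f/(1−f) ≈ 12.204 mg/L.
Regimen B: f = (1/2)^(57/24) ≈ 0.1928; Cmin,ss = (1400/92)·f/(1−f) ≈ 3.635 mg/L.
Difference ≈ 12.204 − 3.635 ≈ 8.569 mg/L.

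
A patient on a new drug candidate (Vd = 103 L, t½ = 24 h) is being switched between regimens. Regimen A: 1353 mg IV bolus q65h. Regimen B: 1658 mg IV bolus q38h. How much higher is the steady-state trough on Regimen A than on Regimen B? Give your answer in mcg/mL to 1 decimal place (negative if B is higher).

Regimen A: f = (1/2)^(65/24) ≈ 0.1530; Cmin,ss = (1353/103)·f/(1−f) ≈ 2.373 mcg/mL.
Regimen B: f = (1/2)^(38/24) ≈ 0.3337; Cmin,ss = (1658/103)·f/(1−f) ≈ 8.062 mcg/mL.
Difference ≈ 2.373 − 8.062 ≈ -5.689 mcg/mL.

-5.7 mcg/mL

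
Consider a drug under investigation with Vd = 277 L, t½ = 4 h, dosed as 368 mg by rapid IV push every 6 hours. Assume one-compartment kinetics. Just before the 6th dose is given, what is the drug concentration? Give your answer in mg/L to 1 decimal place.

f = (1/2)^(τ/t½) = (1/2)^(6/4) ≈ 0.3536.
C₀ = D/Vd = 368/277 ≈ 1.329 mg/L.
Before the 6th dose, 5 doses have been given. Superposition: Cmin = C₀·(f + f² + … + f^5).
≈ 1.329 × (0.3536 + 0.1250 + 0.0442 + 0.0156 + 0.0055) ≈ 1.329 × 0.5439 ≈ 0.723 mg/L.

0.7 mg/L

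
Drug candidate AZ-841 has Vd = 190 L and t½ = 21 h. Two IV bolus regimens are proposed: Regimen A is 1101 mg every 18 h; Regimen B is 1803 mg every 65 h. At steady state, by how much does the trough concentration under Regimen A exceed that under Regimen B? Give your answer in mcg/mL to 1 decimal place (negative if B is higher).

5.9 mcg/mL

Regimen A: f = (1/2)^(18/21) ≈ 0.5520; Cmin,ss = (1101/190)·f/(1−f) ≈ 7.140 mcg/mL.
Regimen B: f = (1/2)^(65/21) ≈ 0.1170; Cmin,ss = (1803/190)·f/(1−f) ≈ 1.257 mcg/mL.
Difference ≈ 7.140 − 1.257 ≈ 5.883 mcg/mL.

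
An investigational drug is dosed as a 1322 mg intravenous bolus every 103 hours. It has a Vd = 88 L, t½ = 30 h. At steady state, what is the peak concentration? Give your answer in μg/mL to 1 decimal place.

16.6 μg/mL

Over one 103-h interval, 103/30 ≈ 3.4333 half-lives elapse, leaving f ≈ 0.0926 of each dose.
Accumulation ratio R = 1/(1 − f) ≈ 1/0.9074 ≈ 1.1020.
Single-dose peak C₀ = D/Vd = 1322/88 ≈ 15.023 μg/mL.
Cmax,ss = C₀/(1 − f) ≈ 15.023/0.9074 ≈ 16.556 μg/mL.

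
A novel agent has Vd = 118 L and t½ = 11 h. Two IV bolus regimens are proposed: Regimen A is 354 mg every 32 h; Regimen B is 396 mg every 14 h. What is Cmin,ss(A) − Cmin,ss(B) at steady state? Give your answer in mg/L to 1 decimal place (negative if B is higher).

-1.9 mg/L

Regimen A: f = (1/2)^(32/11) ≈ 0.1331; Cmin,ss = (354/118)·f/(1−f) ≈ 0.461 mg/L.
Regimen B: f = (1/2)^(14/11) ≈ 0.4139; Cmin,ss = (396/118)·f/(1−f) ≈ 2.370 mg/L.
Difference ≈ 0.461 − 2.370 ≈ -1.909 mg/L.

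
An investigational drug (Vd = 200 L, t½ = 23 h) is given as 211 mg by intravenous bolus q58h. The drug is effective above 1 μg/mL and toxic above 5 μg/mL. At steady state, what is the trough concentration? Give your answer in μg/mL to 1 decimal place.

0.2 μg/mL

Over one 58-h interval, 58/23 ≈ 2.5217 half-lives elapse, leaving f ≈ 0.1741 of each dose.
Each bolus raises the concentration by D/Vd = 211/200 ≈ 1.055 μg/mL.
Steady-state trough Cmin,ss = C₀·f/(1−f) ≈ 1.055 × 0.1741/0.8259 ≈ 0.222 μg/mL.
Trough 0.2 μg/mL vs MEC 1 μg/mL: subtherapeutic.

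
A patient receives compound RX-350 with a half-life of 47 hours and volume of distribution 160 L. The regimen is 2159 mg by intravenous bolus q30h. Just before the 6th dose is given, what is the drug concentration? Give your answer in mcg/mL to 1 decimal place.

21.6 mcg/mL

f = (1/2)^(τ/t½) = (1/2)^(30/47) ≈ 0.6425.
C₀ = D/Vd = 2159/160 ≈ 13.494 mcg/mL.
Before the 6th dose, 5 doses have been given. Superposition: Cmin = C₀·(f + f² + … + f^5).
≈ 13.494 × (0.6425 + 0.4128 + 0.2652 + 0.1704 + 0.1095) ≈ 13.494 × 1.6004 ≈ 21.596 mcg/mL.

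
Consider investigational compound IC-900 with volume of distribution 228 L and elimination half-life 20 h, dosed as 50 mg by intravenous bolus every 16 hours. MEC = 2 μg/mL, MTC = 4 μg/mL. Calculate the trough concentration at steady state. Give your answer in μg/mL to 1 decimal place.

0.3 μg/mL

τ/t½ = 16/20 ≈ 0.8, so fraction remaining f = (1/2)^(16/20) ≈ 0.5743.
Each bolus raises the concentration by D/Vd = 50/228 ≈ 0.219 μg/mL.
Steady-state trough Cmin,ss = C₀·f/(1−f) ≈ 0.219 × 0.5743/0.4257 ≈ 0.295 μg/mL.
Trough 0.3 μg/mL vs MEC 2 μg/mL: subtherapeutic.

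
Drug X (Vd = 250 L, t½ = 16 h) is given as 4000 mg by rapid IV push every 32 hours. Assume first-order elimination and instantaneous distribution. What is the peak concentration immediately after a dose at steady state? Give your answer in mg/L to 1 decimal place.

τ = 32 h = 2 half-lives, so f = (1/2)^2 = 0.25.
At steady state, R = 1/(1 − 0.25) = 4/3.
Single-dose peak C₀ = D/Vd = 4000/250 = 16 mg/L.
Steady-state peak Cmax,ss = C₀·R = 16 × 4/3 ≈ 21.333 mg/L.

21.3 mg/L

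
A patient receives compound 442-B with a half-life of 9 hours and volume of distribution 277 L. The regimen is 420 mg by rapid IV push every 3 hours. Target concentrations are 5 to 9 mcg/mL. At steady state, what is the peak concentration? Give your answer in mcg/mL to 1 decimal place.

7.3 mcg/mL

τ/t½ = 3/9 ≈ 0.33333, so fraction remaining f = (1/2)^(3/9) ≈ 0.7937.
At steady state, accumulation factor R = 1/(1 − e^(−kτ)) ≈ 4.8473.
Single-dose peak C₀ = D/Vd = 420/277 ≈ 1.516 mcg/mL.
Cmax,ss = C₀/(1 − f) ≈ 1.516/0.2063 ≈ 7.349 mcg/mL.
Peak 7.3 mcg/mL vs MTC 9 mcg/mL: below toxic threshold.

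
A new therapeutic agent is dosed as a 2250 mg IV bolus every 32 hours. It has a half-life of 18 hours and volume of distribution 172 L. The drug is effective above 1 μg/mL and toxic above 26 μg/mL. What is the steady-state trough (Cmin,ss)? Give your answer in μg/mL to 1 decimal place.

5.4 μg/mL

τ/t½ = 32/18 ≈ 1.7778, so fraction remaining f = (1/2)^(32/18) ≈ 0.2916.
Accumulation ratio R = 1/(1 − f) ≈ 1/0.7084 ≈ 1.4116.
Single-dose peak C₀ = D/Vd = 2250/172 ≈ 13.081 μg/mL.
Cmax,ss = C₀/(1 − f) ≈ 13.081/0.7084 ≈ 18.466 μg/mL.
Steady-state trough Cmin,ss = Cmax,ss·f ≈ 18.466 × 0.2916 ≈ 5.385 μg/mL.
Trough 5.4 μg/mL vs MEC 1 μg/mL: adequate.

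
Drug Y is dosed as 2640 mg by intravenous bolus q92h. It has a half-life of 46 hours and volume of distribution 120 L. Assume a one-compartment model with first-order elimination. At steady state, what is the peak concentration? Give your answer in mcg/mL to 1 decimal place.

29.3 mcg/mL

The dosing interval is 2 half-lives, so f = 2^(−2) = 0.25.
Accumulation ratio R = 1/(1 − f) = 1/0.75 = 4/3.
Single-dose peak C₀ = D/Vd = 2640/120 = 22 mcg/mL.
Steady-state peak Cmax,ss = C₀·R = 22 × 4/3 ≈ 29.333 mcg/mL.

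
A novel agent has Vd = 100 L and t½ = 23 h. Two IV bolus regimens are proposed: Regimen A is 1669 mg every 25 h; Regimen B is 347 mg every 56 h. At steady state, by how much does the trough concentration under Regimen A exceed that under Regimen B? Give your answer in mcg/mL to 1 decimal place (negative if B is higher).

14.1 mcg/mL

Regimen A: f = (1/2)^(25/23) ≈ 0.4708; Cmin,ss = (1669/100)·f/(1−f) ≈ 14.848 mcg/mL.
Regimen B: f = (1/2)^(56/23) ≈ 0.1850; Cmin,ss = (347/100)·f/(1−f) ≈ 0.788 mcg/mL.
Difference ≈ 14.848 − 0.788 ≈ 14.060 mcg/mL.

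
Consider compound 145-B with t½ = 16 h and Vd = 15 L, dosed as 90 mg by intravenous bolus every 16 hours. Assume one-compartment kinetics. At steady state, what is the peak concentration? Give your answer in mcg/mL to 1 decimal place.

τ = 16 h = 1 half-life, so f = (1/2)^1 = 0.5.
Accumulation ratio R = 1/(1 − f) = 1/0.5 = 2/1.
Single-dose peak C₀ = D/Vd = 90/15 = 6 mcg/mL.
Steady-state peak Cmax,ss = C₀·R = 6 × 2/1 ≈ 12.000 mcg/mL.

12.0 mcg/mL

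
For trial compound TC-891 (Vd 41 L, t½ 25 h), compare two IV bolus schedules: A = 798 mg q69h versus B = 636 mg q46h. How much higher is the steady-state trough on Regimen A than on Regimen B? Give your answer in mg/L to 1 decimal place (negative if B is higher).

-2.6 mg/L

Regimen A: f = (1/2)^(69/25) ≈ 0.1476; Cmin,ss = (798/41)·f/(1−f) ≈ 3.370 mg/L.
Regimen B: f = (1/2)^(46/25) ≈ 0.2793; Cmin,ss = (636/41)·f/(1−f) ≈ 6.012 mg/L.
Difference ≈ 3.370 − 6.012 ≈ -2.642 mg/L.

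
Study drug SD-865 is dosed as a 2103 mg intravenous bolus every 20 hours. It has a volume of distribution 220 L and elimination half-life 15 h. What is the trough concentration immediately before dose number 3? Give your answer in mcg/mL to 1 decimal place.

5.3 mcg/mL

f = (1/2)^(τ/t½) = (1/2)^(20/15) ≈ 0.3969.
C₀ = D/Vd = 2103/220 ≈ 9.559 mcg/mL.
Before the 3rd dose, 2 doses have been given. Superposition: Cmin = C₀·(f + f²).
≈ 9.559 × (0.3969 + 0.1575) ≈ 9.559 × 0.5544 ≈ 5.300 mcg/mL.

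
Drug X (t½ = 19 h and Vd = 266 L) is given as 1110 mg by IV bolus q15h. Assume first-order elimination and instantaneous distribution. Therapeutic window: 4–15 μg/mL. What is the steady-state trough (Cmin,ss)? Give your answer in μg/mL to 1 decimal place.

k = ln2/t½ = ln2/19 ≈ 0.036481 h⁻¹; fraction remaining f = e^(−kτ) = e^(−0.036481×15) ≈ 0.5786.
Each bolus raises the concentration by D/Vd = 1110/266 ≈ 4.173 μg/mL.
Steady-state trough Cmin,ss = C₀·f/(1−f) ≈ 4.173 × 0.5786/0.4214 ≈ 5.730 μg/mL.
Trough 5.7 μg/mL vs MEC 4 μg/mL: adequate.

5.7 μg/mL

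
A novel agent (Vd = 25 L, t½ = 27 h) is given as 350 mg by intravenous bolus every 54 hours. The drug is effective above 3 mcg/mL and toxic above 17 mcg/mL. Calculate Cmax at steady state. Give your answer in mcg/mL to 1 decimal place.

18.7 mcg/mL

The dosing interval is 2 half-lives, so f = 2^(−2) = 0.25.
Accumulation ratio R = 1/(1 − f) = 1/0.75 = 4/3.
Single-dose peak C₀ = D/Vd = 350/25 = 14 mcg/mL.
Steady-state peak Cmax,ss = C₀·R = 14 × 4/3 ≈ 18.667 mcg/mL.
Peak 18.7 mcg/mL vs MTC 17 mcg/mL: exceeds toxic threshold.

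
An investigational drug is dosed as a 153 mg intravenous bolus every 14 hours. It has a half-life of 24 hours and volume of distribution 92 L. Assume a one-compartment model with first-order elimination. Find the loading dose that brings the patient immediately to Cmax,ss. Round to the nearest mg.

f = (1/2)^(14/24) ≈ 0.667420; accumulation ratio R = 1/(1−f) ≈ 3.00680.
Loading dose to hit Cmax,ss on first dose: D_load = D_maint·R ≈ 153 × 3.00680 ≈ 460.04 mg.

460 mg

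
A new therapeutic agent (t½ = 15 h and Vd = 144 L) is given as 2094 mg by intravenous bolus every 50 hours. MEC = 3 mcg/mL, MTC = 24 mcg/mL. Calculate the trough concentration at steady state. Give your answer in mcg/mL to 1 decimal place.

k = ln2/t½ = ln2/15 ≈ 0.046210 h⁻¹; fraction remaining f = e^(−kτ) = e^(−0.046210×50) ≈ 0.0992.
Accumulation ratio R = 1/(1 − f) ≈ 1/0.9008 ≈ 1.1101.
Each bolus raises the concentration by D/Vd = 2094/144 ≈ 14.542 mcg/mL.
Cmax,ss = C₀/(1 − f) ≈ 14.542/0.9008 ≈ 16.143 mcg/mL.
Steady-state trough Cmin,ss = Cmax,ss·f ≈ 16.143 × 0.0992 ≈ 1.601 mcg/mL.
Trough 1.6 mcg/mL vs MEC 3 mcg/mL: subtherapeutic.

1.6 mcg/mL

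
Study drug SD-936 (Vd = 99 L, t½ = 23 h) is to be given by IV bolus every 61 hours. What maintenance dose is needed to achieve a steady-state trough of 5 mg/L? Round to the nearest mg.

2617 mg

τ/t½ = 61/23 ≈ 2.6522, so f = (1/2)^(61/23) ≈ 0.159080.
Cmin,ss = (D/Vd)·f/(1−f), so D = Cmin,ss·Vd·(1−f)/f.
D = 5 × 99 × (1−f)/f ≈ 5 × 99 × 5.28615 ≈ 2616.64 mg.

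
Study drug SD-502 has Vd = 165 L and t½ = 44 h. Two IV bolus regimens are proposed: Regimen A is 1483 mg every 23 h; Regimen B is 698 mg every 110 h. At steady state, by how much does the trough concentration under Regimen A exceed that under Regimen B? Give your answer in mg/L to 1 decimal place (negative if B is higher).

Regimen A: f = (1/2)^(23/44) ≈ 0.6961; Cmin,ss = (1483/165)·f/(1−f) ≈ 20.587 mg/L.
Regimen B: f = (1/2)^(110/44) ≈ 0.1768; Cmin,ss = (698/165)·f/(1−f) ≈ 0.909 mg/L.
Difference ≈ 20.587 − 0.909 ≈ 19.678 mg/L.

19.7 mg/L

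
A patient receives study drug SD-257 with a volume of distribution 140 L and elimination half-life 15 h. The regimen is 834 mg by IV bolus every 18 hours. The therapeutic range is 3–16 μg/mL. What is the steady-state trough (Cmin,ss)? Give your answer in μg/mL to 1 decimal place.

τ/t½ = 18/15 ≈ 1.2, so fraction remaining f = (1/2)^(18/15) ≈ 0.4353.
At steady state, accumulation factor R = 1/(1 − e^(−kτ)) ≈ 1.7709.
Single-dose peak C₀ = D/Vd = 834/140 ≈ 5.957 μg/mL.
Cmax,ss = C₀/(1 − f) ≈ 5.957/0.5647 ≈ 10.549 μg/mL.
Steady-state trough Cmin,ss = Cmax,ss·f ≈ 10.549 × 0.4353 ≈ 4.592 μg/mL.
Trough 4.6 μg/mL vs MEC 3 μg/mL: adequate.

4.6 μg/mL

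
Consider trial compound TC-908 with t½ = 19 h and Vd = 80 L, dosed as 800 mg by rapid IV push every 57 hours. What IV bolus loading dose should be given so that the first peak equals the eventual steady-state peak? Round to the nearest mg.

f = (1/2)^(57/19) ≈ 0.125000; accumulation ratio R = 1/(1−f) ≈ 1.14286.
Loading dose to hit Cmax,ss on first dose: D_load = D_maint·R ≈ 800 × 1.14286 ≈ 914.29 mg.

914 mg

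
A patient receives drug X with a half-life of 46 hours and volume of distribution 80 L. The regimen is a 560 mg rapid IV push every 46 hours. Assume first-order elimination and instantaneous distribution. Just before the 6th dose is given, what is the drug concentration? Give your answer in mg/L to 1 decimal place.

6.8 mg/L

f = (1/2)^(τ/t½) = (1/2)^(46/46) ≈ 0.5000.
C₀ = D/Vd = 560/80 ≈ 7.000 mg/L.
Before the 6th dose, 5 doses have been given. Superposition: Cmin = C₀·(f + f² + … + f^5).
≈ 7.000 × (0.5000 + 0.2500 + 0.1250 + 0.0625 + 0.0313) ≈ 7.000 × 0.9688 ≈ 6.782 mg/L.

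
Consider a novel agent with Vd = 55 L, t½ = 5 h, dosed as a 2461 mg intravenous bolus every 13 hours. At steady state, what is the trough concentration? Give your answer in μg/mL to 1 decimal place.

8.8 μg/mL

Over one 13-h interval, 13/5 ≈ 2.6 half-lives elapse, leaving f ≈ 0.1649 of each dose.
Accumulation ratio R = 1/(1 − f) ≈ 1/0.8351 ≈ 1.1975.
Single-dose peak C₀ = D/Vd = 2461/55 ≈ 44.745 μg/mL.
Cmax,ss = C₀/(1 − f) ≈ 44.745/0.8351 ≈ 53.580 μg/mL.
One interval later, Cmin,ss = Cmax,ss·e^(−kτ) ≈ 53.580 × 0.1649 ≈ 8.835 μg/mL.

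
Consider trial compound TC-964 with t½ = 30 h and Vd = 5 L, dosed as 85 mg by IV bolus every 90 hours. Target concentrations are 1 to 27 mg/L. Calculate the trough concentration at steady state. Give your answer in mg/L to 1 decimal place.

τ = 90 h = 3 half-lives, so f = (1/2)^3 = 0.125.
At steady state, R = 1/(1 − 0.125) = 8/7.
Single-dose peak C₀ = D/Vd = 85/5 = 17 mg/L.
Steady-state peak Cmax,ss = C₀·R = 17 × 8/7 ≈ 19.429 mg/L.
Steady-state trough Cmin,ss = Cmax,ss·f ≈ 19.429 × 0.125 ≈ 2.429 mg/L.
Trough 2.4 mg/L vs MEC 1 mg/L: adequate.

2.4 mg/L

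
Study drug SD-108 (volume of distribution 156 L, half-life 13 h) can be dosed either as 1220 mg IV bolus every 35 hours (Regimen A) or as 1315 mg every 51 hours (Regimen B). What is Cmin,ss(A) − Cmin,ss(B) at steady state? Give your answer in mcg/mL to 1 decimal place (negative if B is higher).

Regimen A: f = (1/2)^(35/13) ≈ 0.1547; Cmin,ss = (1220/156)·f/(1−f) ≈ 1.431 mcg/mL.
Regimen B: f = (1/2)^(51/13) ≈ 0.0659; Cmin,ss = (1315/156)·f/(1−f) ≈ 0.595 mcg/mL.
Difference ≈ 1.431 − 0.595 ≈ 0.836 mcg/mL.

0.8 mcg/mL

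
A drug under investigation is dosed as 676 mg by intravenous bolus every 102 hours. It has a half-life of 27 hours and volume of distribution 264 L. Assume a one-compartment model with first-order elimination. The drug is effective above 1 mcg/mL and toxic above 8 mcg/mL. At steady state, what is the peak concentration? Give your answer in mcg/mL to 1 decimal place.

2.8 mcg/mL

k = ln2/t½ = ln2/27 ≈ 0.025672 h⁻¹; fraction remaining f = e^(−kτ) = e^(−0.025672×102) ≈ 0.0729.
At steady state, accumulation factor R = 1/(1 − e^(−kτ)) ≈ 1.0786.
Single-dose peak C₀ = D/Vd = 676/264 ≈ 2.561 mcg/mL.
Steady-state peak Cmax,ss = C₀·R ≈ 2.561 × 1.0786 ≈ 2.762 mcg/mL.
Peak 2.8 mcg/mL vs MTC 8 mcg/mL: below toxic threshold.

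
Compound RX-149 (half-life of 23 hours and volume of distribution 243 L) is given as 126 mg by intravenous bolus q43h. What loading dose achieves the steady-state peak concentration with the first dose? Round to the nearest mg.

173 mg

f = (1/2)^(43/23) ≈ 0.273656; accumulation ratio R = 1/(1−f) ≈ 1.37676.
Loading dose to hit Cmax,ss on first dose: D_load = D_maint·R ≈ 126 × 1.37676 ≈ 173.47 mg.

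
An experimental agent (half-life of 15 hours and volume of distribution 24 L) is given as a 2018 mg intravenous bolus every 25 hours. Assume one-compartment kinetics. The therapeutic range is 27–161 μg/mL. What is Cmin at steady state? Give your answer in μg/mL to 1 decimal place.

38.7 μg/mL

k = ln2/t½ = ln2/15 ≈ 0.046210 h⁻¹; fraction remaining f = e^(−kτ) = e^(−0.046210×25) ≈ 0.3150.
At steady state, accumulation factor R = 1/(1 − e^(−kτ)) ≈ 1.4599.
Each bolus raises the concentration by D/Vd = 2018/24 ≈ 84.083 μg/mL.
Cmax,ss = C₀/(1 − f) ≈ 84.083/0.6850 ≈ 122.749 μg/mL.
Steady-state trough Cmin,ss = Cmax,ss·f ≈ 122.749 × 0.3150 ≈ 38.666 μg/mL.
Trough 38.7 μg/mL vs MEC 27 μg/mL: adequate.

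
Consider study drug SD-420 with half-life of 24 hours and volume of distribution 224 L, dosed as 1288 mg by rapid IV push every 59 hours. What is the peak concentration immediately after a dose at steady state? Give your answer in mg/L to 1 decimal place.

Over one 59-h interval, 59/24 ≈ 2.4583 half-lives elapse, leaving f ≈ 0.1820 of each dose.
At steady state, accumulation factor R = 1/(1 − e^(−kτ)) ≈ 1.2225.
Each bolus raises the concentration by D/Vd = 1288/224 ≈ 5.750 mg/L.
Steady-state peak Cmax,ss = C₀·R ≈ 5.750 × 1.2225 ≈ 7.029 mg/L.

7.0 mg/L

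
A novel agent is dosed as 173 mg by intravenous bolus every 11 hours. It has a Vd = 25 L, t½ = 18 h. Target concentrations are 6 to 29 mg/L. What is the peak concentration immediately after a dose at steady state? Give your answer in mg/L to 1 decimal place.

Over one 11-h interval, 11/18 ≈ 0.61111 half-lives elapse, leaving f ≈ 0.6547 of each dose.
At steady state, accumulation factor R = 1/(1 − e^(−kτ)) ≈ 2.8960.
Single-dose peak C₀ = D/Vd = 173/25 ≈ 6.920 mg/L.
Cmax,ss = C₀/(1 − f) ≈ 6.920/0.3453 ≈ 20.041 mg/L.
Peak 20.0 mg/L vs MTC 29 mg/L: below toxic threshold.

20.0 mg/L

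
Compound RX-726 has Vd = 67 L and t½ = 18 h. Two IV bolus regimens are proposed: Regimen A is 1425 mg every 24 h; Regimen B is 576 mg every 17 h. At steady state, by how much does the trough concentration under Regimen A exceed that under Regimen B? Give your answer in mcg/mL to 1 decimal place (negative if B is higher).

4.7 mcg/mL

Regimen A: f = (1/2)^(24/18) ≈ 0.3969; Cmin,ss = (1425/67)·f/(1−f) ≈ 13.997 mcg/mL.
Regimen B: f = (1/2)^(17/18) ≈ 0.5196; Cmin,ss = (576/67)·f/(1−f) ≈ 9.299 mcg/mL.
Difference ≈ 13.997 − 9.299 ≈ 4.698 mcg/mL.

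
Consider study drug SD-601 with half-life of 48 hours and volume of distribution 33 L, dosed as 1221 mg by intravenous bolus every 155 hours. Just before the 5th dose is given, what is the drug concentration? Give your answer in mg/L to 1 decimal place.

f = (1/2)^(τ/t½) = (1/2)^(155/48) ≈ 0.1066.
C₀ = D/Vd = 1221/33 ≈ 37.000 mg/L.
Before the 5th dose, 4 doses have been given. Superposition: Cmin = C₀·(f + f² + … + f^4).
≈ 37.000 × (0.1066 + 0.0114 + 0.0012 + 0.0001) ≈ 37.000 × 0.1193 ≈ 4.414 mg/L.

4.4 mg/L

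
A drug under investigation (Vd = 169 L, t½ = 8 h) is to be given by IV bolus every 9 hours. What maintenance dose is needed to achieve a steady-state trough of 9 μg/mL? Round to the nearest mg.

1796 mg

τ/t½ = 9/8 ≈ 1.125, so f = (1/2)^(9/8) ≈ 0.458502.
Cmin,ss = (D/Vd)·f/(1−f), so D = Cmin,ss·Vd·(1−f)/f.
D = 9 × 169 × (1−f)/f ≈ 9 × 169 × 1.18102 ≈ 1796.33 mg.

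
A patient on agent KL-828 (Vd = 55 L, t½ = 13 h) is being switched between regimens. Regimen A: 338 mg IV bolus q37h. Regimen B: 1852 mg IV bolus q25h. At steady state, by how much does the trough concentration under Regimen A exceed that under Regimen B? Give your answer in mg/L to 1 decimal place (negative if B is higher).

Regimen A: f = (1/2)^(37/13) ≈ 0.1391; Cmin,ss = (338/55)·f/(1−f) ≈ 0.993 mg/L.
Regimen B: f = (1/2)^(25/13) ≈ 0.2637; Cmin,ss = (1852/55)·f/(1−f) ≈ 12.060 mg/L.
Difference ≈ 0.993 − 12.060 ≈ -11.067 mg/L.

-11.1 mg/L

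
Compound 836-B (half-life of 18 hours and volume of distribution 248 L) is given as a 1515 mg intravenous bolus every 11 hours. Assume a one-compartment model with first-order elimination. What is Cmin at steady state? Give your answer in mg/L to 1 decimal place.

11.6 mg/L

k = ln2/t½ = ln2/18 ≈ 0.038508 h⁻¹; fraction remaining f = e^(−kτ) = e^(−0.038508×11) ≈ 0.6547.
Accumulation ratio R = 1/(1 − f) ≈ 1/0.3453 ≈ 2.8960.
Single-dose peak C₀ = D/Vd = 1515/248 ≈ 6.109 mg/L.
Steady-state peak Cmax,ss = C₀·R ≈ 6.109 × 2.8960 ≈ 17.692 mg/L.
Steady-state trough Cmin,ss = Cmax,ss·f ≈ 17.692 × 0.6547 ≈ 11.583 mg/L.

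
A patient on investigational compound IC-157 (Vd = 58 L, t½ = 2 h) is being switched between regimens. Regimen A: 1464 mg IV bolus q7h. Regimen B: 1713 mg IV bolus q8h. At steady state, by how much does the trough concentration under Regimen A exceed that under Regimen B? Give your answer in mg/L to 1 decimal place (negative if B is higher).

Regimen A: f = (1/2)^(7/2) ≈ 0.0884; Cmin,ss = (1464/58)·f/(1−f) ≈ 2.448 mg/L.
Regimen B: f = (1/2)^(8/2) ≈ 0.0625; Cmin,ss = (1713/58)·f/(1−f) ≈ 1.969 mg/L.
Difference ≈ 2.448 − 1.969 ≈ 0.479 mg/L.

0.5 mg/L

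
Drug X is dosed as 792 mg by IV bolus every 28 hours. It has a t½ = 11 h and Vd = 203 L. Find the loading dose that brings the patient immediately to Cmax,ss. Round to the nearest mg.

f = (1/2)^(28/11) ≈ 0.171294; accumulation ratio R = 1/(1−f) ≈ 1.20670.
Loading dose to hit Cmax,ss on first dose: D_load = D_maint·R ≈ 792 × 1.20670 ≈ 955.71 mg.

956 mg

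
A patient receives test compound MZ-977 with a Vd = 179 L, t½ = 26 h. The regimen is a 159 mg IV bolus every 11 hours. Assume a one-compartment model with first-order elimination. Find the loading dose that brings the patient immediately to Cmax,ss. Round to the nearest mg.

626 mg

f = (1/2)^(11/26) ≈ 0.745832; accumulation ratio R = 1/(1−f) ≈ 3.93441.
Loading dose to hit Cmax,ss on first dose: D_load = D_maint·R ≈ 159 × 3.93441 ≈ 625.57 mg.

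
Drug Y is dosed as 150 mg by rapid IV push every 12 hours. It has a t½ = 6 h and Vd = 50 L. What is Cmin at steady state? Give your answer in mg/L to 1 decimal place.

τ = 12 h = 2 half-lives, so f = (1/2)^2 = 0.25.
At steady state, R = 1/(1 − 0.25) = 4/3.
Single-dose peak C₀ = D/Vd = 150/50 = 3 mg/L.
Steady-state peak Cmax,ss = C₀·R = 3 × 4/3 ≈ 4.000 mg/L.
Steady-state trough Cmin,ss = Cmax,ss·f ≈ 4.000 × 0.25 ≈ 1.000 mg/L.

1.0 mg/L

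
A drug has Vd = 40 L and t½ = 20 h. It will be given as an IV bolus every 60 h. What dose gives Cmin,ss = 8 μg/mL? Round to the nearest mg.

2240 mg

τ/t½ = 60/20 ≈ 3, so f = (1/2)^(60/20) ≈ 0.125000.
Cmin,ss = (D/Vd)·f/(1−f), so D = Cmin,ss·Vd·(1−f)/f.
D = 8 × 40 × (1−f)/f ≈ 8 × 40 × 7.00000 ≈ 2240.00 mg.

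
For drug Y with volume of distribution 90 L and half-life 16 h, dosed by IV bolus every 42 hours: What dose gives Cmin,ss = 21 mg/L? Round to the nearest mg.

τ/t½ = 42/16 ≈ 2.625, so f = (1/2)^(42/16) ≈ 0.162105.
Cmin,ss = (D/Vd)·f/(1−f), so D = Cmin,ss·Vd·(1−f)/f.
D = 21 × 90 × (1−f)/f ≈ 21 × 90 × 5.16884 ≈ 9769.11 mg.

9769 mg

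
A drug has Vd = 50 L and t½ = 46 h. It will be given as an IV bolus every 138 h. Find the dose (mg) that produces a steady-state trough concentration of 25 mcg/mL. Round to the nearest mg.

τ/t½ = 138/46 ≈ 3, so f = (1/2)^(138/46) ≈ 0.125000.
Cmin,ss = (D/Vd)·f/(1−f), so D = Cmin,ss·Vd·(1−f)/f.
D = 25 × 50 × (1−f)/f ≈ 25 × 50 × 7.00000 ≈ 8750.00 mg.

8750 mg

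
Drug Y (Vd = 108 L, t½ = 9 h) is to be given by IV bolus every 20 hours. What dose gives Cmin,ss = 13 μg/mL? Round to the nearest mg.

τ/t½ = 20/9 ≈ 2.2222, so f = (1/2)^(20/9) ≈ 0.214311.
Cmin,ss = (D/Vd)·f/(1−f), so D = Cmin,ss·Vd·(1−f)/f.
D = 13 × 108 × (1−f)/f ≈ 13 × 108 × 3.66612 ≈ 5147.23 mg.

5147 mg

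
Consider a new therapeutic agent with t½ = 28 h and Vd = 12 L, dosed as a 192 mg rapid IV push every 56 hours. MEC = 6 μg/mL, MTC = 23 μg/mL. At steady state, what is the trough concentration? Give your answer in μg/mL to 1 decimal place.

5.3 μg/mL

τ = 56 h = 2 half-lives, so f = (1/2)^2 = 0.25.
Accumulation ratio R = 1/(1 − f) = 1/0.75 = 4/3.
Single-dose peak C₀ = D/Vd = 192/12 = 16 μg/mL.
Steady-state peak Cmax,ss = C₀·R = 16 × 4/3 ≈ 21.333 μg/mL.
Steady-state trough Cmin,ss = Cmax,ss·f ≈ 21.333 × 0.25 ≈ 5.333 μg/mL.
Trough 5.3 μg/mL vs MEC 6 μg/mL: subtherapeutic.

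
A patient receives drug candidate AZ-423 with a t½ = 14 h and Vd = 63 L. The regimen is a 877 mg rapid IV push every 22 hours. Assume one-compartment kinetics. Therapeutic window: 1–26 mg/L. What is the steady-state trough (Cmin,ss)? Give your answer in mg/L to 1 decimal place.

Over one 22-h interval, 22/14 ≈ 1.5714 half-lives elapse, leaving f ≈ 0.3365 of each dose.
Accumulation ratio R = 1/(1 − f) ≈ 1/0.6635 ≈ 1.5072.
Each bolus raises the concentration by D/Vd = 877/63 ≈ 13.921 mg/L.
Cmax,ss = C₀/(1 − f) ≈ 13.921/0.6635 ≈ 20.981 mg/L.
Steady-state trough Cmin,ss = Cmax,ss·f ≈ 20.981 × 0.3365 ≈ 7.060 mg/L.
Trough 7.1 mg/L vs MEC 1 mg/L: adequate.

7.1 mg/L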